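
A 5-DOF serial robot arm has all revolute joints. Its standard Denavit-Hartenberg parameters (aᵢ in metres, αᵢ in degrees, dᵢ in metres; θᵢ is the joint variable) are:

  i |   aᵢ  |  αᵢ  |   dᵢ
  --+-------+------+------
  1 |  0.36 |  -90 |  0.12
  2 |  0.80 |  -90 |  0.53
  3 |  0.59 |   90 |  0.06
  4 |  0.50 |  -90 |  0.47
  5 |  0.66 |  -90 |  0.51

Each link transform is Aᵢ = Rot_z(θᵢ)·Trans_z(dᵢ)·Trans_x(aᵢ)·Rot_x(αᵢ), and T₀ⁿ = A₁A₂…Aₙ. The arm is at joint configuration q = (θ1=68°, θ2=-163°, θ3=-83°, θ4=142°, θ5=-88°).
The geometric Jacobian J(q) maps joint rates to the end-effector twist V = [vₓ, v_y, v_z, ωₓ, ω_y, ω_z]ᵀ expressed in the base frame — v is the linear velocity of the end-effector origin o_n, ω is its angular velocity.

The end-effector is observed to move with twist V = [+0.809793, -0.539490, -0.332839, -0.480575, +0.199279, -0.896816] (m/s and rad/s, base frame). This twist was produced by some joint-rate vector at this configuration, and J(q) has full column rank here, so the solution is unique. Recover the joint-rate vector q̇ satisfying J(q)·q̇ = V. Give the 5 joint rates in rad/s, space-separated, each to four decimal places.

0.1680 0.5900 -0.8790 0.3050 0.1750

o_n = [-0.2401, 0.8274, 0.0022]
J₁: ẑ×o_n = [-0.8274, -0.2401, 0.0000], ω = ẑ
J2: z=[-0.9272, 0.3746, 0.0000] o=[0.1349, 0.3338, 0.1200] → [-0.0441, -0.1092, -0.3172, -0.9272, 0.3746, 0.0000]
J3: z=[0.1095, 0.2711, 0.9563] o=[-0.6431, -0.1770, 0.3539] → [-1.0558, 0.4240, 0.0007, 0.1095, 0.2711, 0.9563]
J4: z=[0.2426, 0.9257, -0.2902] o=[-1.2053, -0.0051, 0.4323] → [-0.1565, -0.1758, -0.6916, 0.2426, 0.9257, -0.2902]
J5: z=[0.5071, -0.3760, -0.7755] o=[-0.6778, 0.4095, 0.5762] → [0.5399, -0.0483, 0.3765, 0.5071, -0.3760, -0.7755]
q̇ = J⁺·V = [0.1680, 0.5900, -0.8790, 0.3050, 0.1750]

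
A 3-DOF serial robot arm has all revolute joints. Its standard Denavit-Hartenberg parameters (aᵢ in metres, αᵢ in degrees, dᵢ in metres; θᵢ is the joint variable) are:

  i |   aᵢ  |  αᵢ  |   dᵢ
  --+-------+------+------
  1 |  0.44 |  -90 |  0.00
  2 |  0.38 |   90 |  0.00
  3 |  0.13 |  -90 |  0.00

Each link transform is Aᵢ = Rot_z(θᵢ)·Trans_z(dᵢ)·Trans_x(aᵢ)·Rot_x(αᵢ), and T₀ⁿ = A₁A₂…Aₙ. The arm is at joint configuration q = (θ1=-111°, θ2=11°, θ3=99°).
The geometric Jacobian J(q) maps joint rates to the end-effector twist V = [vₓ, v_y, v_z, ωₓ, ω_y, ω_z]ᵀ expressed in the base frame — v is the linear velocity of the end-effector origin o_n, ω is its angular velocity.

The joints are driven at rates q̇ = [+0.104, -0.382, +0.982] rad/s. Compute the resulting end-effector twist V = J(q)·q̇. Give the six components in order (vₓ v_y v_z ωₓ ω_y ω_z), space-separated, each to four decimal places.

o_n = [-0.1643, -0.7864, -0.0686]
J₁: ẑ×o_n = [0.7864, -0.1643, 0.0000], ω = ẑ
J2: z=[0.9336, -0.3584, 0.0000] o=[-0.1577, -0.4108, 0.0000] → [0.0246, 0.0641, -0.3531, 0.9336, -0.3584, 0.0000]
J3: z=[-0.0684, -0.1781, 0.9816] o=[-0.2914, -0.7590, -0.0725] → [0.0262, 0.1250, 0.0245, -0.0684, -0.1781, 0.9816]
V = J·q̇ = [0.0981, 0.0811, 0.1589, -0.4238, -0.0380, 1.0680]

0.0981 0.0811 0.1589 -0.4238 -0.0380 1.0680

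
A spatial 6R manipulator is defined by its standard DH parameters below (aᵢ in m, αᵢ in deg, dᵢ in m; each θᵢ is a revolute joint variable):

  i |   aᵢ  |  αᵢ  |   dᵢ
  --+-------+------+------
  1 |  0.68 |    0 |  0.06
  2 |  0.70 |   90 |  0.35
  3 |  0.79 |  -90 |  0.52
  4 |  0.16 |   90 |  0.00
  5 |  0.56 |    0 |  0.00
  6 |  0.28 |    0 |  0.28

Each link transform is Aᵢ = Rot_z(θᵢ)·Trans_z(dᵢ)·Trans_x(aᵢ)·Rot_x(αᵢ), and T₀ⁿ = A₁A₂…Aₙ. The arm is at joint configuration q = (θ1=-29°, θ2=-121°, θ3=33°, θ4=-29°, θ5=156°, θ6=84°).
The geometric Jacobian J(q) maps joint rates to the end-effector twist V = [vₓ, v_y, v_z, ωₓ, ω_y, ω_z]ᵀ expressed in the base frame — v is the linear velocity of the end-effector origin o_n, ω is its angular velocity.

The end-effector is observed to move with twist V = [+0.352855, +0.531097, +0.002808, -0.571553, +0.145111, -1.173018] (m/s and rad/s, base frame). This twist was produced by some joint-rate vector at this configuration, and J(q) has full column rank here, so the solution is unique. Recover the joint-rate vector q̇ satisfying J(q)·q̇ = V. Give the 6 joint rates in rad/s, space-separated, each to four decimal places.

o_n = [-0.4446, -0.3217, 0.5198]
J₁: ẑ×o_n = [0.3217, -0.4446, 0.0000], ω = ẑ
J2: z=[0.0000, 0.0000, 1.0000] o=[0.5947, -0.3297, 0.0600] → [-0.0080, -1.0394, 0.0000, 0.0000, 0.0000, 1.0000]
J3: z=[-0.5000, 0.8660, 0.0000] o=[-0.0115, -0.6797, 0.4100] → [0.0951, 0.0549, 0.1961, -0.5000, 0.8660, 0.0000]
J4: z=[0.4717, 0.2723, 0.8387] o=[-0.8453, -0.5606, 0.8403] → [-0.2876, 0.4872, 0.0036, 0.4717, 0.2723, 0.8387]
J5: z=[-0.0852, 0.9607, -0.2640] o=[-0.9857, -0.5521, 0.9165] → [-0.3202, -0.1767, -0.5395, -0.0852, 0.9607, -0.2640]
J6: z=[-0.0852, 0.9607, -0.2640] o=[-0.4293, -0.5173, 0.8638] → [-0.2789, -0.0252, -0.0019, -0.0852, 0.9607, -0.2640]
q̇ = J⁺·V = [0.2000, -0.8890, 0.5750, -0.6360, 0.2010, -0.3880]

0.2000 -0.8890 0.5750 -0.6360 0.2010 -0.3880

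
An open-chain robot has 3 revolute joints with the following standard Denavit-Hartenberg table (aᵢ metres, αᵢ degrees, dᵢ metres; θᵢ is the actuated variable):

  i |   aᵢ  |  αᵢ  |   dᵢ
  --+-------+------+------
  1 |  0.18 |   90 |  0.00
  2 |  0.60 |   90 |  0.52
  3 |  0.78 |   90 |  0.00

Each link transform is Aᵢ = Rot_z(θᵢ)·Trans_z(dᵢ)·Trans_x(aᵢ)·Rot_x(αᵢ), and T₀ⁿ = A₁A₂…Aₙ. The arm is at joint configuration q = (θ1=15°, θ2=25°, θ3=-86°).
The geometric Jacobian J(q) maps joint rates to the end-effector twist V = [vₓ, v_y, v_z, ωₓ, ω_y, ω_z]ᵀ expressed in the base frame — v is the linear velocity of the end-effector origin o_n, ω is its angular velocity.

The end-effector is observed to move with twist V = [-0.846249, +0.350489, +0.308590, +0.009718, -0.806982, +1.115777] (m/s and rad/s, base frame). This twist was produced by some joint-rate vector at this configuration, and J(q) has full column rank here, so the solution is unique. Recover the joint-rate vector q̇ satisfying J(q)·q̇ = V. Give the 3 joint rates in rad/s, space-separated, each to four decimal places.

o_n = [0.6800, 0.4494, 0.2766]
J₁: ẑ×o_n = [-0.4494, 0.6800, 0.0000], ω = ẑ
J2: z=[0.2588, -0.9659, 0.0000] o=[0.1739, 0.0466, 0.0000] → [-0.2671, -0.0716, 0.5931, 0.2588, -0.9659, 0.0000]
J3: z=[0.4082, 0.1094, -0.9063] o=[0.8337, -0.3150, 0.2536] → [0.6953, 0.1300, 0.3288, 0.4082, 0.1094, -0.9063]
q̇ = J⁺·V = [0.6880, 0.7820, -0.4720]

0.6880 0.7820 -0.4720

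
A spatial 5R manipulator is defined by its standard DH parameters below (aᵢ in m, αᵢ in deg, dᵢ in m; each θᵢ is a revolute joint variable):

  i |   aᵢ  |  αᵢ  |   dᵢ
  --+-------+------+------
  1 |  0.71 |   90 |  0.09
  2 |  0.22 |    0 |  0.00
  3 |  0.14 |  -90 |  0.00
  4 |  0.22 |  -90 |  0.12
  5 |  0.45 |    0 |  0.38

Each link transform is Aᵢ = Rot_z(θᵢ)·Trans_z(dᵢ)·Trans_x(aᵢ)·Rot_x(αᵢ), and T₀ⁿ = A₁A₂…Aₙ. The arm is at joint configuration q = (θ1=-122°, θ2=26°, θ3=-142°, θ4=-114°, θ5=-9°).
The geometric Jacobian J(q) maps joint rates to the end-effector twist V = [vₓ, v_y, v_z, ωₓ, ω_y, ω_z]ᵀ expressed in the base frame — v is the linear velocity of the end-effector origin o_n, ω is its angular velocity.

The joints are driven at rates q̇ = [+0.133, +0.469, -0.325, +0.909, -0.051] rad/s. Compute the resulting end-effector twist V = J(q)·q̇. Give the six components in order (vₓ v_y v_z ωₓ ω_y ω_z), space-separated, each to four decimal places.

o_n = [-1.1672, -0.4307, -0.0920]
J₁: ẑ×o_n = [0.4307, -1.1672, 0.0000], ω = ẑ
J2: z=[-0.8480, 0.5299, 0.0000] o=[-0.3762, -0.6021, 0.0900] → [-0.0964, -0.1543, 0.2738, -0.8480, 0.5299, 0.0000]
J3: z=[-0.8480, 0.5299, 0.0000] o=[-0.4810, -0.7698, 0.1864] → [-0.1475, -0.2361, 0.0760, -0.8480, 0.5299, 0.0000]
J4: z=[-0.4763, -0.7622, -0.4384] o=[-0.4485, -0.7178, 0.0606] → [0.2421, 0.2424, -0.6845, -0.4763, -0.7622, -0.4384]
J5: z=[-0.1327, 0.5552, -0.8211] o=[-0.6969, -0.7360, 0.0884] → [0.1505, 0.3622, 0.2206, -0.1327, 0.5552, -0.8211]
V = J·q̇ = [0.2724, 0.0510, -0.5298, -0.5483, -0.6449, -0.2236]

0.2724 0.0510 -0.5298 -0.5483 -0.6449 -0.2236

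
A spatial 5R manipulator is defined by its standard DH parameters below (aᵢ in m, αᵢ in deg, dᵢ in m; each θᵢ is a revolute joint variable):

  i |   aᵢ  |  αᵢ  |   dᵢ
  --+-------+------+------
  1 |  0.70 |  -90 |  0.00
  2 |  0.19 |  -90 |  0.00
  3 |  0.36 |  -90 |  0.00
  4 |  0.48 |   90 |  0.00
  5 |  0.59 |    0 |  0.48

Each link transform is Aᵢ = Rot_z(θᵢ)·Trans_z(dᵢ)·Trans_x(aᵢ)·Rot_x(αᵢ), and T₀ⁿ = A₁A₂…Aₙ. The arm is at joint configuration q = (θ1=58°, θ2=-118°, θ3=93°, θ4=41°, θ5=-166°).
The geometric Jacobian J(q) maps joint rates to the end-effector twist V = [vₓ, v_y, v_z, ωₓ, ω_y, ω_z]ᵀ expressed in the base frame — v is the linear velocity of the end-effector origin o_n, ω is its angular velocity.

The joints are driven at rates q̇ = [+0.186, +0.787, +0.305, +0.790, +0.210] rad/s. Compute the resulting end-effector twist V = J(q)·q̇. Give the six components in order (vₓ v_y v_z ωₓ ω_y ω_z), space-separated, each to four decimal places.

0.3644 0.1624 -0.3581 -0.1709 1.0301 -0.2993

o_n = [1.0128, 0.4663, 0.4642]
J₁: ẑ×o_n = [-0.4663, 1.0128, 0.0000], ω = ẑ
J2: z=[-0.8480, 0.5299, 0.0000] o=[0.3709, 0.5936, 0.0000] → [0.2460, 0.3937, -0.2322, -0.8480, 0.5299, 0.0000]
J3: z=[0.4679, 0.7488, 0.4695] o=[0.3237, 0.5180, 0.1678] → [0.2462, 0.1848, -0.5402, 0.4679, 0.7488, 0.4695]
J4: z=[0.2041, 0.4253, -0.8817] o=[0.6332, 0.3350, 0.1511] → [0.2490, -0.3985, -0.1346, 0.2041, 0.4253, -0.8817]
J5: z=[0.9173, 0.2316, 0.3240] o=[0.7974, -0.0850, -0.0135] → [-0.0680, -0.3684, 0.4558, 0.9173, 0.2316, 0.3240]
V = J·q̇ = [0.3644, 0.1624, -0.3581, -0.1709, 1.0301, -0.2993]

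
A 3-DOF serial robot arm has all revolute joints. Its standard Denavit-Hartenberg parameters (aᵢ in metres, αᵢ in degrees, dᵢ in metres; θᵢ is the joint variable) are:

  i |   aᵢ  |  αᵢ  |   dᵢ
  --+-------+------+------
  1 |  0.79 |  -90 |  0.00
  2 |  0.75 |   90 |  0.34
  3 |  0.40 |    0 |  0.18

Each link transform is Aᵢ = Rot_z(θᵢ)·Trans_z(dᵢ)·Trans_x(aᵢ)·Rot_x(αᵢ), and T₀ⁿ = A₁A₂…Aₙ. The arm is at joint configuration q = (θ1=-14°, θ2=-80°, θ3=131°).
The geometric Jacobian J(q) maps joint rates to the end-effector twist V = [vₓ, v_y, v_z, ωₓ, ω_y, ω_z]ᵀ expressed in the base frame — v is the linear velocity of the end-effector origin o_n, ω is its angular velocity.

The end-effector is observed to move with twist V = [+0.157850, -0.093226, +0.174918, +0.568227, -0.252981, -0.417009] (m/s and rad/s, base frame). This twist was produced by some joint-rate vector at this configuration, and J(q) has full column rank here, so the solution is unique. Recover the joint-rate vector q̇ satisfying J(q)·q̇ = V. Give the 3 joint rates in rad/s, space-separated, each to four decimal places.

-0.3090 -0.1080 -0.6220

o_n = [0.8320, 0.4541, 0.5114]
J₁: ẑ×o_n = [-0.4541, 0.8320, 0.0000], ω = ẑ
J2: z=[0.2419, 0.9703, 0.0000] o=[0.7665, -0.1911, 0.0000] → [0.4962, -0.1237, 0.0926, 0.2419, 0.9703, 0.0000]
J3: z=[-0.9556, 0.2382, 0.1736] o=[0.9752, 0.1073, 0.7386] → [-0.1144, -0.2419, -0.2973, -0.9556, 0.2382, 0.1736]
q̇ = J⁺·V = [-0.3090, -0.1080, -0.6220]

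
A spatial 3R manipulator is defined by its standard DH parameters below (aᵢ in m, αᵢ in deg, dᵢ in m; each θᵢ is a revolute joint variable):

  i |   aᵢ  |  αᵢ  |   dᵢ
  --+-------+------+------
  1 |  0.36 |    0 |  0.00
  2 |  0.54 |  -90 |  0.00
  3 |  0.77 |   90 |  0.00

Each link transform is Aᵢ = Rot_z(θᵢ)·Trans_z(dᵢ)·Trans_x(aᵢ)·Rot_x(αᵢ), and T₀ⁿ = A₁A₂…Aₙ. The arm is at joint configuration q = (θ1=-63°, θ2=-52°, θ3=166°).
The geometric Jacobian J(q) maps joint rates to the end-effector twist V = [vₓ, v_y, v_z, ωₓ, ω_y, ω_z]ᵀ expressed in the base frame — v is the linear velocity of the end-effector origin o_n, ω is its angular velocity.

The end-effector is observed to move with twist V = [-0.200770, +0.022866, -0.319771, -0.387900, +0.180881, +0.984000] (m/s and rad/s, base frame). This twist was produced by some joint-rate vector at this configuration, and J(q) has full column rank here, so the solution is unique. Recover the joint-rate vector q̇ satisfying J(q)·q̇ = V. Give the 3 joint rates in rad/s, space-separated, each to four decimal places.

o_n = [0.2510, -0.1330, -0.1863]
J₁: ẑ×o_n = [0.1330, 0.2510, -0.0000], ω = ẑ
J2: z=[0.0000, 0.0000, 1.0000] o=[0.1634, -0.3208, 0.0000] → [-0.1877, 0.0875, 0.0000, 0.0000, 0.0000, 1.0000]
J3: z=[0.9063, -0.4226, 0.0000] o=[-0.0648, -0.8102, 0.0000] → [0.0787, 0.1688, 0.7471, 0.9063, -0.4226, 0.0000]
q̇ = J⁺·V = [0.0550, 0.9290, -0.4280]

0.0550 0.9290 -0.4280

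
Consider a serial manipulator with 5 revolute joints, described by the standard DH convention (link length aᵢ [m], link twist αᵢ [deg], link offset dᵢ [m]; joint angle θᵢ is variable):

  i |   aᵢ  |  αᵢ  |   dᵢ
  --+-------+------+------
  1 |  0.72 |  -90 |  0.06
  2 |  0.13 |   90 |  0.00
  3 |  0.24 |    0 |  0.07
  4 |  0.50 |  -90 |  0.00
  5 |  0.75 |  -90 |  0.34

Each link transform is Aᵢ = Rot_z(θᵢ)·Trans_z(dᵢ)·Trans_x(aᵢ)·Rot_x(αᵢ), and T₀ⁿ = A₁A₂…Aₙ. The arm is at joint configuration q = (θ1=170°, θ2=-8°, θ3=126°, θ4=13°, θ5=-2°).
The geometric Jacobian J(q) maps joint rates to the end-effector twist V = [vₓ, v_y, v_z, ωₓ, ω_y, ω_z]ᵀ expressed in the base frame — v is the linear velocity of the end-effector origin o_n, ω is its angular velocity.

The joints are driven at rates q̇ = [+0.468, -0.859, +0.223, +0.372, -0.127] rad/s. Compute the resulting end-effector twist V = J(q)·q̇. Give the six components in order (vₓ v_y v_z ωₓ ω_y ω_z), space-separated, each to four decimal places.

o_n = [0.3206, -0.8256, -0.0086]
J₁: ẑ×o_n = [0.8256, 0.3206, -0.0000], ω = ẑ
J2: z=[-0.1736, -0.9848, 0.0000] o=[-0.7091, 0.1250, 0.0600] → [0.0675, -0.0119, 1.1791, -0.1736, -0.9848, 0.0000]
J3: z=[0.1371, -0.0242, 0.9903] o=[-0.8358, 0.1474, 0.0781] → [0.9656, 1.1571, -0.1054, 0.1371, -0.0242, 0.9903]
J4: z=[0.1371, -0.0242, 0.9903] o=[-0.7224, -0.0698, 0.1278] → [0.7517, 1.0515, -0.0784, 0.1371, -0.0242, 0.9903]
J5: z=[0.7709, 0.6304, -0.0913] o=[-0.4113, -0.4577, 0.0753] → [-0.0864, -0.0022, -0.7450, 0.7709, 0.6304, -0.0913]
V = J·q̇ = [0.8343, 0.8098, -0.9709, 0.1328, 0.7515, 1.0688]

0.8343 0.8098 -0.9709 0.1328 0.7515 1.0688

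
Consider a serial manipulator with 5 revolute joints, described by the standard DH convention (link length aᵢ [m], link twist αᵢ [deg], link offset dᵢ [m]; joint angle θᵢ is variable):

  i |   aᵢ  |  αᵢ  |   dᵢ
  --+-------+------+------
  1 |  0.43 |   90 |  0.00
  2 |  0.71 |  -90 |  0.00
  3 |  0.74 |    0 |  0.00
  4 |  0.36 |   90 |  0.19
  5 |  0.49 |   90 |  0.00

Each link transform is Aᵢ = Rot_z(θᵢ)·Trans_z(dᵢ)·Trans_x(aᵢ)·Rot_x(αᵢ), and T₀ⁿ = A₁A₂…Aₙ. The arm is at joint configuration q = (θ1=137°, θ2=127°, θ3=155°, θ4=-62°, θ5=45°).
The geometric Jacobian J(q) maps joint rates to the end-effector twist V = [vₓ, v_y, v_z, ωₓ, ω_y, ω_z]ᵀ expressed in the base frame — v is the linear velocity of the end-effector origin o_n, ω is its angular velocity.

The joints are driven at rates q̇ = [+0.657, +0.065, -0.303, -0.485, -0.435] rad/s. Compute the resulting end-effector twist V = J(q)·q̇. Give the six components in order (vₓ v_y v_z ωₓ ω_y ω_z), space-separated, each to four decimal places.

0.4077 -0.9038 0.5761 -0.5916 0.6717 0.7843

o_n = [-0.6945, -0.7446, -0.3210]
J₁: ẑ×o_n = [0.7446, -0.6945, 0.0000], ω = ẑ
J2: z=[0.6820, 0.7314, 0.0000] o=[-0.3145, 0.2933, 0.0000] → [-0.2347, 0.2189, -0.4299, 0.6820, 0.7314, 0.0000]
J3: z=[0.5841, -0.5447, -0.6018] o=[-0.0020, 0.0018, 0.5670] → [0.0344, 0.9355, -0.8132, 0.5841, -0.5447, -0.6018]
J4: z=[0.5841, -0.5447, -0.6018] o=[-0.5105, 0.0484, 0.0314] → [-0.2853, 0.3166, -0.5634, 0.5841, -0.5447, -0.6018]
J5: z=[0.4038, -0.4482, 0.7975] o=[-0.6530, -0.3103, -0.0980] → [0.4463, 0.0569, -0.1940, 0.4038, -0.4482, 0.7975]
V = J·q̇ = [0.4077, -0.9038, 0.5761, -0.5916, 0.6717, 0.7843]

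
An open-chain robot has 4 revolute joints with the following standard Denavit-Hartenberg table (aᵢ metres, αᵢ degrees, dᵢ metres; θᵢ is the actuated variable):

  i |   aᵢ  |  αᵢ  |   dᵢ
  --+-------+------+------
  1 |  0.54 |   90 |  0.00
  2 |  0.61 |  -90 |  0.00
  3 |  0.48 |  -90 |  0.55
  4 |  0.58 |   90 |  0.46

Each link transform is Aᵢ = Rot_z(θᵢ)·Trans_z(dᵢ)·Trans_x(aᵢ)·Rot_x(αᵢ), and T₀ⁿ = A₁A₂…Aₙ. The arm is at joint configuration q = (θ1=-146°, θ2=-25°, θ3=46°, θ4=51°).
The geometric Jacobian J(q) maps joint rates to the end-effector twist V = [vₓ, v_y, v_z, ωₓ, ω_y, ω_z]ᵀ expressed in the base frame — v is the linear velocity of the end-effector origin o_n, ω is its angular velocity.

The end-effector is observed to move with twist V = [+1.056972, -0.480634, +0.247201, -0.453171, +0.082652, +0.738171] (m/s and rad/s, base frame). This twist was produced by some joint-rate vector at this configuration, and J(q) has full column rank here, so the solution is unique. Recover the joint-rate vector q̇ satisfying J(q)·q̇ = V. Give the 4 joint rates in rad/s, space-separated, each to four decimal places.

0.5950 0.0920 0.2690 -0.3310

o_n = [-0.6146, -1.5332, -0.2761]
J₁: ẑ×o_n = [1.5332, -0.6146, 0.0000], ω = ẑ
J2: z=[-0.5592, 0.8290, 0.0000] o=[-0.4477, -0.3020, 0.0000] → [-0.2289, -0.1544, 0.8269, -0.5592, 0.8290, 0.0000]
J3: z=[-0.3504, -0.2363, 0.9063] o=[-0.9060, -0.6111, -0.2578] → [0.8400, 0.2577, 0.3919, -0.3504, -0.2363, 0.9063]
J4: z=[0.9289, -0.2113, 0.3040] o=[-1.1562, -1.1963, 0.0998] → [0.1818, 0.5138, -0.1985, 0.9289, -0.2113, 0.3040]
q̇ = J⁺·V = [0.5950, 0.0920, 0.2690, -0.3310]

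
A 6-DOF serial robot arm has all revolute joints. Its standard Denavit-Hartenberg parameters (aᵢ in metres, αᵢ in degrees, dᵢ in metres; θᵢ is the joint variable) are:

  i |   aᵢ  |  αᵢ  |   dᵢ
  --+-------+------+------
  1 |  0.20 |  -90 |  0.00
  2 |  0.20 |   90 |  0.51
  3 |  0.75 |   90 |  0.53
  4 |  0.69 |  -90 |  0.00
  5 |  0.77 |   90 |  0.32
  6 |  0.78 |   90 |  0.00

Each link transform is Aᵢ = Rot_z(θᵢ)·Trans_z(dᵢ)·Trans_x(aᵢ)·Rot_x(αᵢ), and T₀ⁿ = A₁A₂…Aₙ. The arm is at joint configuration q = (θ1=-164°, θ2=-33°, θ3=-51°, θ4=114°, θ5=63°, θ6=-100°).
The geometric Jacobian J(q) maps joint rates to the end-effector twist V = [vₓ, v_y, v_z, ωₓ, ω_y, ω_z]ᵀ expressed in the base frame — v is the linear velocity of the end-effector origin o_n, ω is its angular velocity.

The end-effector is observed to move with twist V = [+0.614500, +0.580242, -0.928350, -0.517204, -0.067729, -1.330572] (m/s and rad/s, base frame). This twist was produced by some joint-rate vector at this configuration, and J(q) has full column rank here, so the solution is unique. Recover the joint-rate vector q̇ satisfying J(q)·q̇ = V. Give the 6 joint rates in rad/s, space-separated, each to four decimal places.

o_n = [-0.1779, -0.3360, 1.9560]
J₁: ẑ×o_n = [0.3360, -0.1779, 0.0000], ω = ẑ
J2: z=[0.2756, -0.9613, 0.0000] o=[-0.1923, -0.0551, 0.0000] → [-1.8802, -0.5391, -0.0636, 0.2756, -0.9613, 0.0000]
J3: z=[0.5235, 0.1501, 0.8387] o=[-0.2129, -0.5916, 0.1089] → [0.0629, -0.9377, 0.1286, 0.5235, 0.1501, 0.8387]
J4: z=[0.4531, 0.7846, -0.4233] o=[-0.4766, -0.0609, 0.8105] → [0.7823, -0.6454, -0.3590, 0.4531, 0.7846, -0.4233]
J5: z=[0.4462, -0.6106, -0.6542] o=[0.0559, -0.1351, 1.2429] → [-0.5669, -0.1652, -0.2324, 0.4462, -0.6106, -0.6542]
J6: z=[0.8933, 0.2604, 0.3663] o=[0.1577, -0.9063, 1.5431] → [-0.1014, -0.4918, 0.5969, 0.8933, 0.2604, 0.3663]
q̇ = J⁺·V = [0.2330, -0.2470, -0.6340, 0.5830, 0.7510, -0.8020]

0.2330 -0.2470 -0.6340 0.5830 0.7510 -0.8020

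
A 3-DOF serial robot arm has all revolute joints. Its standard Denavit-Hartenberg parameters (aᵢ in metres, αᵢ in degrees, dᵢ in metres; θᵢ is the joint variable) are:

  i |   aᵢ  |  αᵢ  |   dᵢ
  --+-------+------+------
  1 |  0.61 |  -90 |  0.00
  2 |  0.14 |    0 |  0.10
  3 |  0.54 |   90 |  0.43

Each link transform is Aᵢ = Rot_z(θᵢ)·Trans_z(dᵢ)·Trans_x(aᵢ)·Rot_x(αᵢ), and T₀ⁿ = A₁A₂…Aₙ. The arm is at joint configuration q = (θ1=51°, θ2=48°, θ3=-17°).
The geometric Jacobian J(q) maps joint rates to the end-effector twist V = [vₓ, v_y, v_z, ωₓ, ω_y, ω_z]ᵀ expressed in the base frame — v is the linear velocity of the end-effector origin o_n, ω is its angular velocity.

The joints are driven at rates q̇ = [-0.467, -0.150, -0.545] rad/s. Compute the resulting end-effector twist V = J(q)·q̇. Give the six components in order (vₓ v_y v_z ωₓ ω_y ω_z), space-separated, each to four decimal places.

o_n = [0.3222, 1.2401, -0.3822]
J₁: ẑ×o_n = [-1.2401, 0.3222, 0.0000], ω = ẑ
J2: z=[-0.7771, 0.6293, 0.0000] o=[0.3839, 0.4741, 0.0000] → [-0.2405, -0.2970, -0.5565, -0.7771, 0.6293, 0.0000]
J3: z=[-0.7771, 0.6293, 0.0000] o=[0.3651, 0.6098, -0.1040] → [-0.1750, -0.2161, -0.4629, -0.7771, 0.6293, 0.0000]
V = J·q̇ = [0.7106, 0.0119, 0.3357, 0.5401, -0.4374, -0.4670]

0.7106 0.0119 0.3357 0.5401 -0.4374 -0.4670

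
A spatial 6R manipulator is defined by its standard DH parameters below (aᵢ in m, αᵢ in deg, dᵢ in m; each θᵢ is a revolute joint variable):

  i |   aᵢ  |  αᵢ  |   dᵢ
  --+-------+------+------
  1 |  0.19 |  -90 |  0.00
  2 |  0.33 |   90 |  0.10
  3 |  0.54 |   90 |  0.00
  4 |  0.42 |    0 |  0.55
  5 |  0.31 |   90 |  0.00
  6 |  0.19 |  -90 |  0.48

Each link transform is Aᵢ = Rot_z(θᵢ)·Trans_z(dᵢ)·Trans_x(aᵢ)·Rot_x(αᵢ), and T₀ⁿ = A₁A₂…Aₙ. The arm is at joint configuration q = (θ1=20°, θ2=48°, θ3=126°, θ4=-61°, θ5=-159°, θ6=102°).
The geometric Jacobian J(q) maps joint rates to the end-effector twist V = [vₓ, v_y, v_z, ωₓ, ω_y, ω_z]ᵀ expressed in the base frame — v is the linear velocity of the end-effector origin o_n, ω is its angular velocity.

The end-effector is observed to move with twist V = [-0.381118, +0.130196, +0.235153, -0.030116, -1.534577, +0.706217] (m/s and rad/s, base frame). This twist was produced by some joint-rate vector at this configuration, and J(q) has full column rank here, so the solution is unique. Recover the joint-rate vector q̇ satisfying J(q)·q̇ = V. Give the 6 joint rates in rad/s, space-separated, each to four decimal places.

o_n = [0.1538, 1.3501, -0.2020]
J₁: ẑ×o_n = [-1.3501, 0.1538, 0.0000], ω = ẑ
J2: z=[-0.3420, 0.9397, 0.0000] o=[0.1785, 0.0650, 0.0000] → [-0.1898, -0.0691, -0.4163, -0.3420, 0.9397, 0.0000]
J3: z=[0.6983, 0.2542, 0.6691] o=[0.3518, 0.2345, -0.2452] → [-0.7355, -0.1627, 0.8294, 0.6983, 0.2542, 0.6691]
J4: z=[0.3077, 0.7375, -0.6012] o=[0.0028, 0.5724, -0.0094] → [0.3256, -0.0315, 0.1279, 0.3077, 0.7375, -0.6012]
J5: z=[0.3077, 0.7375, -0.6012] o=[-0.2161, 1.0120, -0.4969] → [0.4208, -0.3131, -0.1688, 0.3077, 0.7375, -0.6012]
J6: z=[0.1195, 0.5969, 0.7934] o=[0.0766, 0.9141, -0.4673] → [-0.1876, 0.0296, 0.0060, 0.1195, 0.5969, 0.7934]
q̇ = J⁺·V = [0.1640, -0.8200, -0.0000, -0.9170, -0.0680, -0.0630]

0.1640 -0.8200 -0.0000 -0.9170 -0.0680 -0.0630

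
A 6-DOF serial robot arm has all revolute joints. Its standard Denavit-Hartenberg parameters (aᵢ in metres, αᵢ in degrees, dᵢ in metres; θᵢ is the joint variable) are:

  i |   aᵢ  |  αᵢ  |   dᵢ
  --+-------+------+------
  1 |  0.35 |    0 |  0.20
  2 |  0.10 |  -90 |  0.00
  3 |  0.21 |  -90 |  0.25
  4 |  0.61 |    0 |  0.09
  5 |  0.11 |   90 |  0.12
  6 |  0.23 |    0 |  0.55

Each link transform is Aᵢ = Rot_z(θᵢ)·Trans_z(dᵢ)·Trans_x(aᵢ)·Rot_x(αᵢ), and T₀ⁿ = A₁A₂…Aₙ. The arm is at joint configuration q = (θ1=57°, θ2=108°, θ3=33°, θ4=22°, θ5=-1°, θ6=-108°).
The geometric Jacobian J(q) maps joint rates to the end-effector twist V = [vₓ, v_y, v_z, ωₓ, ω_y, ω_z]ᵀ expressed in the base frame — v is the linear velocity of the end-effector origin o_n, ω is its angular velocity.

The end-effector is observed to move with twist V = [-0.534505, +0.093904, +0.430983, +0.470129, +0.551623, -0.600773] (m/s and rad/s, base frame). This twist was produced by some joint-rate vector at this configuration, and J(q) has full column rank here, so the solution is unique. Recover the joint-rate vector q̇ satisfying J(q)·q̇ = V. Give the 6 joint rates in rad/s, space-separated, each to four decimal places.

-0.7300 0.6830 -0.7600 -0.3010 0.9350 0.1130

o_n = [-0.8628, 0.0364, -0.3422]
J₁: ẑ×o_n = [-0.0364, -0.8628, 0.0000], ω = ẑ
J2: z=[0.0000, 0.0000, 1.0000] o=[0.1906, 0.2935, 0.2000] → [0.2571, -1.0534, 0.0000, 0.0000, 0.0000, 1.0000]
J3: z=[-0.2588, -0.9659, 0.0000] o=[0.0940, 0.3194, 0.2000] → [0.5237, -0.1403, -0.8510, -0.2588, -0.9659, 0.0000]
J4: z=[0.5261, -0.1410, -0.8387] o=[-0.1408, 0.1235, 0.0856] → [-0.0127, 0.8306, -0.1476, 0.5261, -0.1410, -0.8387]
J5: z=[0.5261, -0.1410, -0.8387] o=[-0.4925, 0.4543, -0.2979] → [-0.3442, 0.3339, -0.2721, 0.5261, -0.1410, -0.8387]
J6: z=[-0.5319, -0.8240, -0.1952] o=[-0.5023, 0.4978, -0.4545] → [-0.1825, 0.1301, -0.0516, -0.5319, -0.8240, -0.1952]
q̇ = J⁺·V = [-0.7300, 0.6830, -0.7600, -0.3010, 0.9350, 0.1130]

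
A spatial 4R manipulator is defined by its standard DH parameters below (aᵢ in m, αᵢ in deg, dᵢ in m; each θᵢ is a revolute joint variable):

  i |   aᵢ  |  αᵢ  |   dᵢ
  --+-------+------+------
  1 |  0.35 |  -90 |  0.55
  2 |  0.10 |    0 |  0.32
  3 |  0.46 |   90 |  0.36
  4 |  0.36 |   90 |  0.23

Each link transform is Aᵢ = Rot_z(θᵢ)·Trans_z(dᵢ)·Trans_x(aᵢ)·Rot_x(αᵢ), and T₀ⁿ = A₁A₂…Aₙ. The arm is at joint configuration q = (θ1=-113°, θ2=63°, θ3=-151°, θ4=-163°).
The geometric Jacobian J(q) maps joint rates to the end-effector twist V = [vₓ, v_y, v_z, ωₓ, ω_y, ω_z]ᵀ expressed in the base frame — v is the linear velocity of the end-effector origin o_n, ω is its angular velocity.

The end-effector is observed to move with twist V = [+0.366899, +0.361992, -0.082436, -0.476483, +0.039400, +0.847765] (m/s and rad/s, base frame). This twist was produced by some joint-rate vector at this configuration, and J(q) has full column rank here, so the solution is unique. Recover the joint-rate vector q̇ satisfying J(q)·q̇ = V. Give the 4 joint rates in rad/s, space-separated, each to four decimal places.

0.8530 -0.7900 0.3360 -0.1500

o_n = [0.4628, -0.3807, 0.5846]
J₁: ẑ×o_n = [0.3807, 0.4628, -0.0000], ω = ẑ
J2: z=[0.9205, -0.3907, 0.0000] o=[-0.1368, -0.3222, 0.5500] → [-0.0135, -0.0318, 0.1804, 0.9205, -0.3907, 0.0000]
J3: z=[0.9205, -0.3907, 0.0000] o=[0.1401, -0.4890, 0.4609] → [-0.0483, -0.1139, 0.2258, 0.9205, -0.3907, 0.0000]
J4: z=[0.3905, 0.9199, 0.0349] o=[0.4652, -0.6444, 0.9206] → [-0.3183, 0.1311, 0.1052, 0.3905, 0.9199, 0.0349]
q̇ = J⁺·V = [0.8530, -0.7900, 0.3360, -0.1500]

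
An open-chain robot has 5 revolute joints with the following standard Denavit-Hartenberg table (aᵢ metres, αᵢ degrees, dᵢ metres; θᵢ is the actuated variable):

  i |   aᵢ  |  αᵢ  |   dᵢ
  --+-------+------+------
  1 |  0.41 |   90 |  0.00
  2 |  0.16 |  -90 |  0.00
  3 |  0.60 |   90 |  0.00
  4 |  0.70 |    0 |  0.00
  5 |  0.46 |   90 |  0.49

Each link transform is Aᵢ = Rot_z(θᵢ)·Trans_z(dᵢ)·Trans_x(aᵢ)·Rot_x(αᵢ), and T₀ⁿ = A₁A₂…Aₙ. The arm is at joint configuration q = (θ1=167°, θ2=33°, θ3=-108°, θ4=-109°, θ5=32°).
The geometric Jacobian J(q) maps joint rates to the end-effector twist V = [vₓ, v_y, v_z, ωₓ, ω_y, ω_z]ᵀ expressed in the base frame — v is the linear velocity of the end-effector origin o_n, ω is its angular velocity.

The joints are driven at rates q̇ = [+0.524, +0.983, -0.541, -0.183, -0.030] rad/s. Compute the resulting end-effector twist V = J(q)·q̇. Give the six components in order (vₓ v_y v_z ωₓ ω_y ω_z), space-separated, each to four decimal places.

-1.3886 -0.5725 0.1852 -0.2167 1.1264 0.1806

o_n = [-0.5507, 0.4359, -1.1777]
J₁: ẑ×o_n = [-0.4359, -0.5507, 0.0000], ω = ẑ
J2: z=[0.2250, 0.9744, 0.0000] o=[-0.3995, 0.0922, 0.0000] → [-1.1475, 0.2649, 0.2247, 0.2250, 0.9744, 0.0000]
J3: z=[0.5307, -0.1225, 0.8387] o=[-0.5302, 0.1224, 0.0871] → [-0.1080, 0.6540, 0.1639, 0.5307, -0.1225, 0.8387]
J4: z=[0.7077, -0.4805, -0.5180] o=[-0.2504, 0.6434, -0.0138] → [0.4518, 0.9792, -0.2912, 0.7077, -0.4805, -0.5180]
J5: z=[0.7077, -0.4805, -0.5180] o=[-0.7079, 0.5266, -0.5306] → [0.2640, 0.3765, 0.0113, 0.7077, -0.4805, -0.5180]
V = J·q̇ = [-1.3886, -0.5725, 0.1852, -0.2167, 1.1264, 0.1806]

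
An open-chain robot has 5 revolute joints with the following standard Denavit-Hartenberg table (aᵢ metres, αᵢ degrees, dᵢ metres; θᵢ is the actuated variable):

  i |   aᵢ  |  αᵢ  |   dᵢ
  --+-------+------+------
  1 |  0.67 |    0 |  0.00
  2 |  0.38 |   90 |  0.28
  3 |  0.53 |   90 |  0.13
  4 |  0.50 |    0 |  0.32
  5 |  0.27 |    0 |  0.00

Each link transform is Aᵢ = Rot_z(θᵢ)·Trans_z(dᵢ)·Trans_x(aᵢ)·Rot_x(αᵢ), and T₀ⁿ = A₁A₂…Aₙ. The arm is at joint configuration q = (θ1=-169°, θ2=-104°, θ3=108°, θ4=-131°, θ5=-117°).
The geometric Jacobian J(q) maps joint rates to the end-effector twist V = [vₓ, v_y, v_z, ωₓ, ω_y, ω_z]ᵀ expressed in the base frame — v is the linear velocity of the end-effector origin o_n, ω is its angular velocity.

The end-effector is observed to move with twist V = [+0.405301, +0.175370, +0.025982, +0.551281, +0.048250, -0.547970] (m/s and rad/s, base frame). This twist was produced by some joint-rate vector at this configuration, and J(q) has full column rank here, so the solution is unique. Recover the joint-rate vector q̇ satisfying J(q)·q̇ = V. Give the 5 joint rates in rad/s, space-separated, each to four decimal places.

o_n = [-0.6205, 0.5243, 0.4748]
J₁: ẑ×o_n = [-0.5243, -0.6205, 0.0000], ω = ẑ
J2: z=[0.0000, 0.0000, 1.0000] o=[-0.6577, -0.1278, 0.0000] → [-0.6521, 0.0372, 0.0000, 0.0000, 0.0000, 1.0000]
J3: z=[0.9986, -0.0523, 0.0000] o=[-0.6378, 0.2516, 0.2800] → [-0.0102, -0.1945, 0.2732, 0.9986, -0.0523, 0.0000]
J4: z=[0.0498, 0.9498, 0.3090] o=[-0.5166, 0.0813, 0.7841] → [-0.4306, -0.0167, 0.1208, 0.0498, 0.9498, 0.3090]
J5: z=[0.0498, 0.9498, 0.3090] o=[-0.8722, 0.5062, 0.5710] → [-0.0970, 0.0825, -0.2381, 0.0498, 0.9498, 0.3090]
q̇ = J⁺·V = [-0.4070, -0.1660, 0.5480, -0.2910, 0.3720]

-0.4070 -0.1660 0.5480 -0.2910 0.3720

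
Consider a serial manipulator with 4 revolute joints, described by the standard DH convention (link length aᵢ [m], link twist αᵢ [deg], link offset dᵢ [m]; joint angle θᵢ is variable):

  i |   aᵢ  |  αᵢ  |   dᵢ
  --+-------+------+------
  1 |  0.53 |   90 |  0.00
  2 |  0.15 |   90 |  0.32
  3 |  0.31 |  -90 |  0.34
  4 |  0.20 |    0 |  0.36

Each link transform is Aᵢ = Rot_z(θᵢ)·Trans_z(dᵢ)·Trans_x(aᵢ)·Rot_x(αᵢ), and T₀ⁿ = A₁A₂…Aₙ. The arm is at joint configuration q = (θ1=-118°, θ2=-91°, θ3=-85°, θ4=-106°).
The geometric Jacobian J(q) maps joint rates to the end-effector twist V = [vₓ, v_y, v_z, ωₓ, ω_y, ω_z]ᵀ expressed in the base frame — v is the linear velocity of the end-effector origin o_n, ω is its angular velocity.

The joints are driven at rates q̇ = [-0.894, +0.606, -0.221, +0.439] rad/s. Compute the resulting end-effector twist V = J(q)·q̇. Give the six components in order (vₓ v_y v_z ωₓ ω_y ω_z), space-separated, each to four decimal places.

o_n = [-0.0807, 0.0559, -0.5215]
J₁: ẑ×o_n = [-0.0559, -0.0807, 0.0000], ω = ẑ
J2: z=[-0.8829, 0.4695, 0.0000] o=[-0.2488, -0.4680, 0.0000] → [-0.2448, -0.4604, -0.5414, -0.8829, 0.4695, 0.0000]
J3: z=[0.4694, 0.8828, 0.0175] o=[-0.5301, -0.3154, -0.1500] → [-0.3344, 0.1822, -0.2225, 0.4694, 0.8828, 0.0175]
J4: z=[-0.0688, 0.0563, -0.9960] o=[-0.0976, -0.1598, -0.1711] → [0.1951, -0.0410, -0.0158, -0.0688, 0.0563, -0.9960]
V = J·q̇ = [0.0611, -0.2651, -0.2859, -0.6690, 0.1141, -1.3351]

0.0611 -0.2651 -0.2859 -0.6690 0.1141 -1.3351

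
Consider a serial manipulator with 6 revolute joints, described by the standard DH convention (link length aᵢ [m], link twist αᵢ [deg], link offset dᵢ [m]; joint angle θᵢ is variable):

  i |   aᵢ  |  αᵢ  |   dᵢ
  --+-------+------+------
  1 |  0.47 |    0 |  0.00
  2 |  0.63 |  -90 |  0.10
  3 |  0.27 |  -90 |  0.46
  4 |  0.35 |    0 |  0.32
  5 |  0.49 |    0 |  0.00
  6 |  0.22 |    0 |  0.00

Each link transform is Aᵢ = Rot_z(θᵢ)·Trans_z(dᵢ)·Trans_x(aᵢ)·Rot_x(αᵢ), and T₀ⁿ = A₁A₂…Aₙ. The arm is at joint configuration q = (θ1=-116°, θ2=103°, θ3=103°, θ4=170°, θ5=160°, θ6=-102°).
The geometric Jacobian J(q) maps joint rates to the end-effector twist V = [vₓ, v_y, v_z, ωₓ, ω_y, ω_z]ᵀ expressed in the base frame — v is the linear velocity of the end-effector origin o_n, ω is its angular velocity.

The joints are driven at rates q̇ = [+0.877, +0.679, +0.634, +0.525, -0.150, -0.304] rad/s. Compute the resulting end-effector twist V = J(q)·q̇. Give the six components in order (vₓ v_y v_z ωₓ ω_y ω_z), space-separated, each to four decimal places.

-0.8445 0.5684 0.1568 0.0752 0.6333 1.5720

o_n = [0.2413, 0.3032, -0.0253]
J₁: ẑ×o_n = [-0.3032, 0.2413, 0.0000], ω = ẑ
J2: z=[0.0000, 0.0000, 1.0000] o=[-0.2060, -0.4224, 0.0000] → [-0.7257, 0.4474, 0.0000, 0.0000, 0.0000, 1.0000]
J3: z=[0.2250, 0.9744, 0.0000] o=[0.4078, -0.5642, 0.1000] → [-0.1221, 0.0282, 0.3573, 0.2250, 0.9744, 0.0000]
J4: z=[-0.9494, 0.2192, 0.2250] o=[0.4521, -0.1023, -0.1631] → [-0.0610, 0.0834, -0.3388, -0.9494, 0.2192, 0.2250]
J5: z=[-0.9494, 0.2192, 0.2250] o=[0.2102, -0.1088, 0.2448] → [-0.1519, -0.2494, -0.3980, -0.9494, 0.2192, 0.2250]
J6: z=[-0.9494, 0.2192, 0.2250] o=[0.1723, 0.1514, -0.1687] → [-0.0027, 0.1517, -0.1593, -0.9494, 0.2192, 0.2250]
V = J·q̇ = [-0.8445, 0.5684, 0.1568, 0.0752, 0.6333, 1.5720]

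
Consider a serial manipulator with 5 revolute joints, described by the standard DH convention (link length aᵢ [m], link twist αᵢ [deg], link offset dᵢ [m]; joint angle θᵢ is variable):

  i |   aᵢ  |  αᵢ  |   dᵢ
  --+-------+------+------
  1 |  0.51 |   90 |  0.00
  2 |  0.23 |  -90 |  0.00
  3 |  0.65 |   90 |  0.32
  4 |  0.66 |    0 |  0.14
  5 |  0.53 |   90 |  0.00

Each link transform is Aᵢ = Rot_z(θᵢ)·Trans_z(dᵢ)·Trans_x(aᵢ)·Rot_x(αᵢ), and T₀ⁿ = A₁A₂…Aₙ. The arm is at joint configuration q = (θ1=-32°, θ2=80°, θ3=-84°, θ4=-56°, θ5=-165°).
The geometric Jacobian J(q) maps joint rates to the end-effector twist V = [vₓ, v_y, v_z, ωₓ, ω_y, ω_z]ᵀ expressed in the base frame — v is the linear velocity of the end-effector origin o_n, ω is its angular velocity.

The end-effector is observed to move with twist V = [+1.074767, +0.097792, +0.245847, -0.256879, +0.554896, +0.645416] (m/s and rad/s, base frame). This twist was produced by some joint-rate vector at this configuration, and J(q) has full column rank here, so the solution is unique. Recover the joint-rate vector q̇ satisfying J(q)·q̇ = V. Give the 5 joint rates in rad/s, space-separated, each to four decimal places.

o_n = [0.0207, -0.7562, 0.1740]
J₁: ẑ×o_n = [0.7562, 0.0207, -0.0000], ω = ẑ
J2: z=[-0.5299, -0.8480, 0.0000] o=[0.4325, -0.2703, 0.0000] → [-0.1476, 0.0922, -0.0917, -0.5299, -0.8480, 0.0000]
J3: z=[-0.8352, 0.5219, 0.1736] o=[0.4664, -0.2914, 0.2265] → [0.0533, -0.1212, 0.6207, -0.8352, 0.5219, 0.1736]
J4: z=[-0.2018, 0.0029, -0.9794] o=[-0.1334, -0.6789, 0.3490] → [-0.0762, -0.1863, 0.0152, -0.2018, 0.0029, -0.9794]
J5: z=[-0.2018, 0.0029, -0.9794] o=[0.1065, -1.2789, 0.1548] → [0.5120, 0.0879, -0.1053, -0.2018, 0.0029, -0.9794]
q̇ = J⁺·V = [0.7440, -0.3540, 0.4870, -0.5750, 0.7620]

0.7440 -0.3540 0.4870 -0.5750 0.7620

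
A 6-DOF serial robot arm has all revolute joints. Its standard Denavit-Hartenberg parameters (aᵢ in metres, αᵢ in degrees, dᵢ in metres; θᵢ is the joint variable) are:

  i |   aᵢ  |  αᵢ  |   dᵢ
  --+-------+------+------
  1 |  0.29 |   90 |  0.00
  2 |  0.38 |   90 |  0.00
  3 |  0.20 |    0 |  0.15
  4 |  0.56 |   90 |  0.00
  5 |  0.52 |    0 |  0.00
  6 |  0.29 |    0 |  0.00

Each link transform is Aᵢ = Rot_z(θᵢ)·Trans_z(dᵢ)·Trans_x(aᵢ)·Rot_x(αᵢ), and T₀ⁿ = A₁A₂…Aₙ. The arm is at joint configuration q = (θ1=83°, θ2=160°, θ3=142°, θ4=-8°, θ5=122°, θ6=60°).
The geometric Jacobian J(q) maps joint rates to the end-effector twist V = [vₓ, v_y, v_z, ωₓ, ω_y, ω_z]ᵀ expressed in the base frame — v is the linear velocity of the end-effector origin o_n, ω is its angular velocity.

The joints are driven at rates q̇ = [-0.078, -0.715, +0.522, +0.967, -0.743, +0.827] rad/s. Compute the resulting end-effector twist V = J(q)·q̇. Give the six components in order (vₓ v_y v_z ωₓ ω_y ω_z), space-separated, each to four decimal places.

o_n = [0.1520, 0.2596, 0.6232]
J₁: ẑ×o_n = [-0.2596, 0.1520, 0.0000], ω = ẑ
J2: z=[0.9925, -0.1219, 0.0000] o=[0.0353, 0.2878, 0.0000] → [-0.0759, -0.6185, -0.0138, 0.9925, -0.1219, 0.0000]
J3: z=[0.0417, 0.3395, 0.9397] o=[-0.0082, -0.0666, 0.1300] → [-0.1391, 0.1300, -0.0408, 0.0417, 0.3395, 0.9397]
J4: z=[0.0417, 0.3395, 0.9397] o=[0.1383, 0.1163, 0.2170] → [0.0033, -0.0041, 0.0013, 0.0417, 0.3395, 0.9397]
J5: z=[0.6071, -0.7556, 0.2460] o=[0.5827, 0.4301, 0.0840] → [-0.3655, -0.4333, -0.4289, 0.6071, -0.7556, 0.2460]
J6: z=[0.6071, -0.7556, 0.2460] o=[0.3824, 0.4254, 0.5638] → [-0.0040, -0.0927, -0.2747, 0.6071, -0.7556, 0.2460]
V = J·q̇ = [0.2733, 0.7396, 0.0813, -0.5966, 0.5291, 1.3419]

0.2733 0.7396 0.0813 -0.5966 0.5291 1.3419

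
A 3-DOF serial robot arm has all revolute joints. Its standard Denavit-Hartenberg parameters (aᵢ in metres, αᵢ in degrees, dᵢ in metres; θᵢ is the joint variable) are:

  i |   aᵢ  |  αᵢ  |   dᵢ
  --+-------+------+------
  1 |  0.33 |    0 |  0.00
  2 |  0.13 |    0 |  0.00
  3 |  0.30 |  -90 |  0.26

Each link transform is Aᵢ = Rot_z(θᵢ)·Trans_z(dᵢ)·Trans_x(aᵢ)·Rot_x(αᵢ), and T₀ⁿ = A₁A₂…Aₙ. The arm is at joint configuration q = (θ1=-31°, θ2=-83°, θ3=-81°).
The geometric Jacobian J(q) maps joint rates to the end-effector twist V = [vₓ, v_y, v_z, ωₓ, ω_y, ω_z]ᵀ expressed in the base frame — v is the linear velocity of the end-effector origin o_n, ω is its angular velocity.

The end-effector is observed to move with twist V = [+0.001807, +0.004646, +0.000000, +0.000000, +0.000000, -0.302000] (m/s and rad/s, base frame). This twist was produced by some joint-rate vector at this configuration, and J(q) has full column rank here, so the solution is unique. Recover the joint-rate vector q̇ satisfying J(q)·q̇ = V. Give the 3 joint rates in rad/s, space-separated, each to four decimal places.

-0.2580 0.4450 -0.4890

o_n = [-0.0598, -0.2111, 0.2600]
J₁: ẑ×o_n = [0.2111, -0.0598, 0.0000], ω = ẑ
J2: z=[0.0000, 0.0000, 1.0000] o=[0.2829, -0.1700, 0.0000] → [0.0411, -0.3427, 0.0000, 0.0000, 0.0000, 1.0000]
J3: z=[0.0000, 0.0000, 1.0000] o=[0.2300, -0.2887, 0.0000] → [-0.0776, -0.2898, 0.0000, 0.0000, 0.0000, 1.0000]
q̇ = J⁺·V = [-0.2580, 0.4450, -0.4890]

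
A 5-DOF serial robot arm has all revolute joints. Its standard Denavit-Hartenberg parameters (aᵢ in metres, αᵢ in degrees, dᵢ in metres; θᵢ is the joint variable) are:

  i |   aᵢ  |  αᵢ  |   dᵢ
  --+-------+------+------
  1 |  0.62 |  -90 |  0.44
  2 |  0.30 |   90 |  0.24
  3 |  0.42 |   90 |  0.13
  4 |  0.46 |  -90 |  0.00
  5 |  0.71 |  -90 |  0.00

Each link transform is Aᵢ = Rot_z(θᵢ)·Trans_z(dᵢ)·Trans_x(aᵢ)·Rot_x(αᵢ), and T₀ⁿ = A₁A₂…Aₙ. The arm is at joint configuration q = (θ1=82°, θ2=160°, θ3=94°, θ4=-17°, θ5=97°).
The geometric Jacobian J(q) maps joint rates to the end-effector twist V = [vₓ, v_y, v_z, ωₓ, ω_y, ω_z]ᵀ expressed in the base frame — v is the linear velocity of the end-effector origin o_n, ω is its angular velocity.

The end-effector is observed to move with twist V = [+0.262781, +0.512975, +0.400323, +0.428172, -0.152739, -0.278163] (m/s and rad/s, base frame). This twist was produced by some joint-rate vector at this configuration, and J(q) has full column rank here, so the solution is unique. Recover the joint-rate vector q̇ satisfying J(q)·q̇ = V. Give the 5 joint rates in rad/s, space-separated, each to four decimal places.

o_n = [-0.8096, 1.1809, 0.5768]
J₁: ẑ×o_n = [-1.1809, -0.8096, 0.0000], ω = ẑ
J2: z=[-0.9903, 0.1392, 0.0000] o=[0.0863, 0.6140, 0.4400] → [0.0190, 0.1355, -0.4367, -0.9903, 0.1392, 0.0000]
J3: z=[0.0476, 0.3387, -0.9397] o=[-0.1906, 0.3682, 0.3374] → [0.8448, 0.5703, 0.2483, 0.0476, 0.3387, -0.9397]
J4: z=[-0.1995, -0.9186, -0.3412] o=[-0.5955, 0.4978, 0.2253] → [-0.0899, 0.1432, -0.3330, -0.1995, -0.9186, -0.3412]
J5: z=[-0.2406, 0.3835, -0.8917] o=[-1.0324, 0.5419, 0.3621] → [0.6521, -0.1470, -0.2392, -0.2406, 0.3835, -0.8917]
q̇ = J⁺·V = [0.0000, -0.2900, 0.7780, 0.1700, -0.5730]

0.0000 -0.2900 0.7780 0.1700 -0.5730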